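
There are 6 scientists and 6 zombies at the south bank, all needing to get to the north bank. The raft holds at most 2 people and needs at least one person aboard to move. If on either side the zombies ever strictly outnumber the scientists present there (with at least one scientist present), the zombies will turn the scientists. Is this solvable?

Following every safe sequence of crossings from the start, the most of the 12 that can be at the north bank as the raft arrives there on crossings 1, 3, 5, 7, 9 is 2, 3, 4, 5, 6 respectively; the best ever achieved is 6 of 12.
From crossing 11 on, no configuration arises that was not already reachable earlier: only 15 distinct safe configurations (who is on which side, and where the raft is) can ever be reached, none of them has everyone across, and every continuation just revisits them. They are: 0 scientists + 0 zombies across (raft back at the start); 0 scientists + 1 zombie across (raft there); 0 scientists + 1 zombie across (raft back at the start); 0 scientists + 2 zombies across (raft there); 0 scientists + 2 zombies across (raft back at the start); 0 scientists + 3 zombies across (raft there); 0 scientists + 3 zombies across (raft back at the start); 0 scientists + 4 zombies across (raft there); 0 scientists + 4 zombies across (raft back at the start); 0 scientists + 5 zombies across (raft there); 0 scientists + 5 zombies across (raft back at the start); 0 scientists + 6 zombies across (raft there); 1 scientist + 1 zombie across (raft there); 1 scientist + 1 zombie across (raft back at the start); 2 scientists + 2 zombies across (raft there). So no valid plan exists.

No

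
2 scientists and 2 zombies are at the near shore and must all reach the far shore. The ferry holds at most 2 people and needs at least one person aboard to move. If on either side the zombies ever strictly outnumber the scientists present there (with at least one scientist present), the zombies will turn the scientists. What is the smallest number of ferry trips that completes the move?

5

Counting alone: each trip to the far shore takes at most 2 across and each return brings at least 1 back, so after t trips out (and t−1 returns) at most 2t − (t−1) of the 4 are across; that first reaches 4 at t = 3, so at least 5 crossings are needed.
The plan below uses exactly 5 crossings, so it is optimal:
1. 2 zombies → the far shore.  (the near shore: 2S 0Z; the far shore: 0S 2Z)
2. 1 zombie ← the near shore.  (the near shore: 2S 1Z; the far shore: 0S 1Z)
3. 2 scientists → the far shore.  (the near shore: 0S 1Z; the far shore: 2S 1Z)
4. 1 zombie ← the near shore.  (the near shore: 0S 2Z; the far shore: 2S 0Z)
5. 2 zombies → the far shore.  (the near shore: 0S 0Z; the far shore: 2S 2Z)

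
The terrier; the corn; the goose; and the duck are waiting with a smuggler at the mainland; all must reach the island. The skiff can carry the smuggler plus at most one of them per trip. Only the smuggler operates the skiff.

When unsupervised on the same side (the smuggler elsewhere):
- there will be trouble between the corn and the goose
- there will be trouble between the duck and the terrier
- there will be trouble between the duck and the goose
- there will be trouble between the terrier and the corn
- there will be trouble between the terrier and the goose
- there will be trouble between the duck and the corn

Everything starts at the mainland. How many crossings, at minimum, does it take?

Whatever the first load, the items left behind include a forbidden pair without the smuggler. No opening move is safe, so no plan exists.

impossible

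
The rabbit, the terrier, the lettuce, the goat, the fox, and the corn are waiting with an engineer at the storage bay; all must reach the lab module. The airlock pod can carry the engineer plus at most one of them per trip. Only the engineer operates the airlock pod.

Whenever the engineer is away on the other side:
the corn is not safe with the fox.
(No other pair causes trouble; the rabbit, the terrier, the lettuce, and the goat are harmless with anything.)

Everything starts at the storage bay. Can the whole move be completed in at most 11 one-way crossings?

Yes — this plan uses 11 crossings (≤ 11):
1. Engineer goes to the lab module with the fox.
2. Engineer goes back to the storage bay alone.
3. Engineer goes to the lab module with the rabbit.
4. Engineer goes back to the storage bay alone.
5. Engineer goes to the lab module with the terrier.
6. Engineer goes back to the storage bay alone.
7. Engineer goes to the lab module with the lettuce.
8. Engineer goes back to the storage bay alone.
9. Engineer goes to the lab module with the goat.
10. Engineer goes back to the storage bay alone.
11. Engineer goes to the lab module with the corn.

Yes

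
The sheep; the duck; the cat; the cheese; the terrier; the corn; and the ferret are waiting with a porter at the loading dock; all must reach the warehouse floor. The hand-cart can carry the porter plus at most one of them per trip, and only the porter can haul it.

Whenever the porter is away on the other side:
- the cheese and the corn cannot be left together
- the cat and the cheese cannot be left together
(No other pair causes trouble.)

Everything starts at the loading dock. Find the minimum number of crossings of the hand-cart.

Counting alone: the porter can take at most 1 across per trip to the warehouse floor, so moving all 7 needs at least 7 loaded trips out, with a return between consecutive ones — at least 13 crossings.
The safety rule pushes this higher. Following every safe sequence of crossings, the most of the 7 that can be at the warehouse floor as the hand-cart arrives there on crossing 13 is 6 — never all 7.
So no plan with fewer than 15 crossings exists, and this one achieves 15:
1. Porter goes to the warehouse floor with the cheese.  [the loading dock: the cat, the corn, the duck, the ferret, the sheep, the terrier | the warehouse floor: the cheese]
2. Porter goes back to the loading dock alone.  [the loading dock: the cat, the corn, the duck, the ferret, the sheep, the terrier | the warehouse floor: the cheese]
3. Porter goes to the warehouse floor with the sheep.  [the loading dock: the cat, the corn, the duck, the ferret, the terrier | the warehouse floor: the cheese, the sheep]
4. Porter goes back to the loading dock alone.  [the loading dock: the cat, the corn, the duck, the ferret, the terrier | the warehouse floor: the cheese, the sheep]
5. Porter goes to the warehouse floor with the duck.  [the loading dock: the cat, the corn, the ferret, the terrier | the warehouse floor: the cheese, the duck, the sheep]
6. Porter goes back to the loading dock alone.  [the loading dock: the cat, the corn, the ferret, the terrier | the warehouse floor: the cheese, the duck, the sheep]
7. Porter goes to the warehouse floor with the cat.  [the loading dock: the corn, the ferret, the terrier | the warehouse floor: the cat, the cheese, the duck, the sheep]
8. Porter goes back to the loading dock with the cheese.  [the loading dock: the cheese, the corn, the ferret, the terrier | the warehouse floor: the cat, the duck, the sheep]
9. Porter goes to the warehouse floor with the corn.  [the loading dock: the cheese, the ferret, the terrier | the warehouse floor: the cat, the corn, the duck, the sheep]
10. Porter goes back to the loading dock alone.  [the loading dock: the cheese, the ferret, the terrier | the warehouse floor: the cat, the corn, the duck, the sheep]
11. Porter goes to the warehouse floor with the terrier.  [the loading dock: the cheese, the ferret | the warehouse floor: the cat, the corn, the duck, the sheep, the terrier]
12. Porter goes back to the loading dock alone.  [the loading dock: the cheese, the ferret | the warehouse floor: the cat, the corn, the duck, the sheep, the terrier]
13. Porter goes to the warehouse floor with the ferret.  [the loading dock: the cheese | the warehouse floor: the cat, the corn, the duck, the ferret, the sheep, the terrier]
14. Porter goes back to the loading dock alone.  [the loading dock: the cheese | the warehouse floor: the cat, the corn, the duck, the ferret, the sheep, the terrier]
15. Porter goes to the warehouse floor with the cheese.  [the loading dock: — | the warehouse floor: the cat, the cheese, the corn, the duck, the ferret, the sheep, the terrier]

15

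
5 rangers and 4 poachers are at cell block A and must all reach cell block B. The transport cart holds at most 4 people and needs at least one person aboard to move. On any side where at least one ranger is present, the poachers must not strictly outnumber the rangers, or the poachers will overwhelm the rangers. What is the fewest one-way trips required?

Counting alone: each trip to cell block B takes at most 4 across and each return brings at least 1 back, so after t trips out (and t−1 returns) at most 4t − (t−1) of the 9 are across; that first reaches 9 at t = 3, so at least 5 crossings are needed.
The plan below uses exactly 5 crossings, so it is optimal:
1. 3 poachers → cell block B.  (cell block A: 5R 1P; cell block B: 0R 3P)
2. 1 poacher ← cell block A.  (cell block A: 5R 2P; cell block B: 0R 2P)
3. 3 rangers and 1 poacher → cell block B.  (cell block A: 2R 1P; cell block B: 3R 3P)
4. 1 poacher ← cell block A.  (cell block A: 2R 2P; cell block B: 3R 2P)
5. 2 rangers and 2 poachers → cell block B.  (cell block A: 0R 0P; cell block B: 5R 4P)

5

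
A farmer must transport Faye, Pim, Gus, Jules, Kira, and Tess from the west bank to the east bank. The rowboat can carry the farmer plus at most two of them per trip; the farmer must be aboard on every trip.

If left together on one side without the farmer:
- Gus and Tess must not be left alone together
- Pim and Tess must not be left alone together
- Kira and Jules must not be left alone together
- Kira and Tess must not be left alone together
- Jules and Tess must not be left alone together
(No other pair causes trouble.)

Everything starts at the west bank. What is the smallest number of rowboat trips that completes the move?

Counting alone: the farmer can take at most 2 across per trip to the east bank, so moving all 6 needs at least 3 loaded trips out, with a return between consecutive ones — at least 5 crossings.
The safety rule pushes this higher. Following every safe sequence of crossings, the most of the 6 that can be at the east bank as the rowboat arrives there on crossings 5, 7 is 4, 5 respectively — never all 6.
So no plan with fewer than 9 crossings exists, and this one achieves 9:
1. Farmer goes to the east bank with Jules and Tess.
2. Farmer goes back to the west bank with Jules.
3. Farmer goes to the east bank with Faye and Jules.
4. Farmer goes back to the west bank with Jules.
5. Farmer goes to the east bank with Jules and Pim.
6. Farmer goes back to the west bank with Tess.
7. Farmer goes to the east bank with Gus and Kira.
8. Farmer goes back to the west bank with Jules.
9. Farmer goes to the east bank with Jules and Tess.

9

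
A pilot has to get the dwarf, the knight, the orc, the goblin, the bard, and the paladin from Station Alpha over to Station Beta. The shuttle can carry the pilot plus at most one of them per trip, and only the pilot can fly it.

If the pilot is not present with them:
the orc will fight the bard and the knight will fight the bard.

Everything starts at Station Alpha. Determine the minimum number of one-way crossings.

13

Counting alone: the pilot can take at most 1 across per trip to Station Beta, so moving all 6 needs at least 6 loaded trips out, with a return between consecutive ones — at least 11 crossings.
The safety rule pushes this higher. Following every safe sequence of crossings, the most of the 6 that can be at Station Beta as the shuttle arrives there on crossing 11 is 5 — never all 6.
So no plan with fewer than 13 crossings exists, and this one achieves 13:
1. Pilot goes to Station Beta with the bard.  [Station Alpha: the dwarf, the goblin, the knight, the orc, the paladin | Station Beta: the bard]
2. Pilot goes back to Station Alpha alone.  [Station Alpha: the dwarf, the goblin, the knight, the orc, the paladin | Station Beta: the bard]
3. Pilot goes to Station Beta with the dwarf.  [Station Alpha: the goblin, the knight, the orc, the paladin | Station Beta: the bard, the dwarf]
4. Pilot goes back to Station Alpha alone.  [Station Alpha: the goblin, the knight, the orc, the paladin | Station Beta: the bard, the dwarf]
5. Pilot goes to Station Beta with the knight.  [Station Alpha: the goblin, the orc, the paladin | Station Beta: the bard, the dwarf, the knight]
6. Pilot goes back to Station Alpha with the bard.  [Station Alpha: the bard, the goblin, the orc, the paladin | Station Beta: the dwarf, the knight]
7. Pilot goes to Station Beta with the orc.  [Station Alpha: the bard, the goblin, the paladin | Station Beta: the dwarf, the knight, the orc]
8. Pilot goes back to Station Alpha alone.  [Station Alpha: the bard, the goblin, the paladin | Station Beta: the dwarf, the knight, the orc]
9. Pilot goes to Station Beta with the goblin.  [Station Alpha: the bard, the paladin | Station Beta: the dwarf, the goblin, the knight, the orc]
10. Pilot goes back to Station Alpha alone.  [Station Alpha: the bard, the paladin | Station Beta: the dwarf, the goblin, the knight, the orc]
11. Pilot goes to Station Beta with the paladin.  [Station Alpha: the bard | Station Beta: the dwarf, the goblin, the knight, the orc, the paladin]
12. Pilot goes back to Station Alpha alone.  [Station Alpha: the bard | Station Beta: the dwarf, the goblin, the knight, the orc, the paladin]
13. Pilot goes to Station Beta with the bard.  [Station Alpha: — | Station Beta: the bard, the dwarf, the goblin, the knight, the orc, the paladin]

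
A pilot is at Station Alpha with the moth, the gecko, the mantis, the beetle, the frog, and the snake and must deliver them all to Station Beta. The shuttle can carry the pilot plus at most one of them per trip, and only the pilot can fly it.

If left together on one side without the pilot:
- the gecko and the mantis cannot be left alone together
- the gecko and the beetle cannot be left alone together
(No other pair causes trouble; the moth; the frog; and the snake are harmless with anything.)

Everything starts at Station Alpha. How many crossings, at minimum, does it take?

Counting alone: the pilot can take at most 1 across per trip to Station Beta, so moving all 6 needs at least 6 loaded trips out, with a return between consecutive ones — at least 11 crossings.
The safety rule pushes this higher. Following every safe sequence of crossings, the most of the 6 that can be at Station Beta as the shuttle arrives there on crossing 11 is 5 — never all 6.
So no plan with fewer than 13 crossings exists, and this one achieves 13:
1. Pilot goes to Station Beta with the gecko.  [Station Alpha: the beetle, the frog, the mantis, the moth, the snake | Station Beta: the gecko]
2. Pilot goes back to Station Alpha alone.  [Station Alpha: the beetle, the frog, the mantis, the moth, the snake | Station Beta: the gecko]
3. Pilot goes to Station Beta with the moth.  [Station Alpha: the beetle, the frog, the mantis, the snake | Station Beta: the gecko, the moth]
4. Pilot goes back to Station Alpha alone.  [Station Alpha: the beetle, the frog, the mantis, the snake | Station Beta: the gecko, the moth]
5. Pilot goes to Station Beta with the mantis.  [Station Alpha: the beetle, the frog, the snake | Station Beta: the gecko, the mantis, the moth]
6. Pilot goes back to Station Alpha with the gecko.  [Station Alpha: the beetle, the frog, the gecko, the snake | Station Beta: the mantis, the moth]
7. Pilot goes to Station Beta with the beetle.  [Station Alpha: the frog, the gecko, the snake | Station Beta: the beetle, the mantis, the moth]
8. Pilot goes back to Station Alpha alone.  [Station Alpha: the frog, the gecko, the snake | Station Beta: the beetle, the mantis, the moth]
9. Pilot goes to Station Beta with the frog.  [Station Alpha: the gecko, the snake | Station Beta: the beetle, the frog, the mantis, the moth]
10. Pilot goes back to Station Alpha alone.  [Station Alpha: the gecko, the snake | Station Beta: the beetle, the frog, the mantis, the moth]
11. Pilot goes to Station Beta with the snake.  [Station Alpha: the gecko | Station Beta: the beetle, the frog, the mantis, the moth, the snake]
12. Pilot goes back to Station Alpha alone.  [Station Alpha: the gecko | Station Beta: the beetle, the frog, the mantis, the moth, the snake]
13. Pilot goes to Station Beta with the gecko.  [Station Alpha: — | Station Beta: the beetle, the frog, the gecko, the mantis, the moth, the snake]

13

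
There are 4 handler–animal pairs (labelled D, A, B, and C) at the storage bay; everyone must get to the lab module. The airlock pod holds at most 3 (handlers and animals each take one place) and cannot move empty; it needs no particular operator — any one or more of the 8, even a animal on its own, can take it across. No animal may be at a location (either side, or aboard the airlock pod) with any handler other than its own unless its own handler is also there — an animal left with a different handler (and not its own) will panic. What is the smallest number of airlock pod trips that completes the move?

9

Counting alone: each trip to the lab module takes at most 3 across and each return brings at least 1 back, so after t trips out (and t−1 returns) at most 3t − (t−1) of the 8 are across; that first reaches 8 at t = 4, so at least 7 crossings are needed.
The safety rule pushes this higher. Following every safe sequence of crossings, the most of the 8 that can be at the lab module as the airlock pod arrives there on crossing 7 is 7 — never all 8.
So no plan with fewer than 9 crossings exists, and this one achieves 9:
1. animal D and handler D cross → the lab module.
2. handler D crosses ← the storage bay.
3. animal A, handler A, and handler D cross → the lab module.
4. animal D and handler D cross ← the storage bay.
5. handler B, handler C, and handler D cross → the lab module.
6. animal A crosses ← the storage bay.
7. animal A and animal D cross → the lab module.
8. animal D crosses ← the storage bay.
9. animal B, animal C, and animal D cross → the lab module.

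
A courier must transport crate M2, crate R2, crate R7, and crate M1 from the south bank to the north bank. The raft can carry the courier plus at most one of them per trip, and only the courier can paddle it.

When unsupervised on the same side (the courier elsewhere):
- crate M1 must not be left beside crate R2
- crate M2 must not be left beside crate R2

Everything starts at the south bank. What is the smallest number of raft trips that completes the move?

Counting alone: the courier can take at most 1 across per trip to the north bank, so moving all 4 needs at least 4 loaded trips out, with a return between consecutive ones — at least 7 crossings.
The safety rule pushes this higher. Following every safe sequence of crossings, the most of the 4 that can be at the north bank as the raft arrives there on crossing 7 is 3 — never all 4.
So no plan with fewer than 9 crossings exists, and this one achieves 9:
1. Courier goes to the north bank with crate R2.
2. Courier goes back to the south bank alone.
3. Courier goes to the north bank with crate M2.
4. Courier goes back to the south bank with crate R2.
5. Courier goes to the north bank with crate M1.
6. Courier goes back to the south bank alone.
7. Courier goes to the north bank with crate R7.
8. Courier goes back to the south bank alone.
9. Courier goes to the north bank with crate R2.

9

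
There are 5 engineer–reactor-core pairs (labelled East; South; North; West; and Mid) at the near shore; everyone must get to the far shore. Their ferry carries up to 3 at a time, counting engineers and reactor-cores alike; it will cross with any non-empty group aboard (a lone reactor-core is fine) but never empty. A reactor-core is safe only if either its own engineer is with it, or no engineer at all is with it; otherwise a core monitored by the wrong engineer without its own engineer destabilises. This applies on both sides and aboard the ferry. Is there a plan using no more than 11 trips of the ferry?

Yes

Yes — this plan uses 11 crossings (≤ 11):
1. engineer East and reactor-core East cross → the far shore.
2. engineer East crosses ← the near shore.
3. reactor-core North, reactor-core South, and reactor-core West cross → the far shore.
4. reactor-core East crosses ← the near shore.
5. engineer North, engineer South, and engineer West cross → the far shore.
6. engineer South and reactor-core South cross ← the near shore.
7. engineer East, engineer Mid, and engineer South cross → the far shore.
8. reactor-core North crosses ← the near shore.
9. reactor-core East and reactor-core South cross → the far shore.
10. reactor-core East crosses ← the near shore.
11. reactor-core East, reactor-core Mid, and reactor-core North cross → the far shore.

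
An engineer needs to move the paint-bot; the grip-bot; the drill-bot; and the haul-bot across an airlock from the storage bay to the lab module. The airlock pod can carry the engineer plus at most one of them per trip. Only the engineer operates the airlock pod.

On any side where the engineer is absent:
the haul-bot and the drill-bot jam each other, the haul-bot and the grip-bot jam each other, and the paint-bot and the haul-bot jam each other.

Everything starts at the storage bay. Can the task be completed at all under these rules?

Following every safe sequence of crossings from the start, the most of the 4 that can be at the lab module as the airlock pod arrives there on crossings 1, 3 is 1, 2 respectively; the best ever achieved is 2 of 4.
From crossing 5 on, no configuration arises that was not already reachable earlier: only 9 distinct safe configurations (who is on which side, and where the airlock pod is) can ever be reached, none of them has everyone across, and every continuation just revisits them. So no valid plan exists.

No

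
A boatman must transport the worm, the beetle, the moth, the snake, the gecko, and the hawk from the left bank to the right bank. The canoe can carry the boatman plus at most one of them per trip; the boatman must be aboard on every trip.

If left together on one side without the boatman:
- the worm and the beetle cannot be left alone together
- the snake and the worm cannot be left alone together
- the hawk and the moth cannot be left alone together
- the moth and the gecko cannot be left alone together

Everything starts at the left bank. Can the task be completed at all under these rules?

No

Whatever the first load, the items left behind include a forbidden pair without the boatman. No opening move is safe, so no plan exists.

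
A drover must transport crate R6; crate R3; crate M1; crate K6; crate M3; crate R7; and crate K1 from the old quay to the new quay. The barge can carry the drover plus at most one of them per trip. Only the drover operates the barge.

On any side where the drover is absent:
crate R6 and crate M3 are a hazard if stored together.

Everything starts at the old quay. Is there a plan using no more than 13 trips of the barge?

Yes

Yes — this plan uses 13 crossings (≤ 13):
1. Drover goes to the new quay with crate R6.  [the old quay: crate K1, crate K6, crate M1, crate M3, crate R3, crate R7 | the new quay: crate R6]
2. Drover goes back to the old quay alone.  [the old quay: crate K1, crate K6, crate M1, crate M3, crate R3, crate R7 | the new quay: crate R6]
3. Drover goes to the new quay with crate R3.  [the old quay: crate K1, crate K6, crate M1, crate M3, crate R7 | the new quay: crate R3, crate R6]
4. Drover goes back to the old quay alone.  [the old quay: crate K1, crate K6, crate M1, crate M3, crate R7 | the new quay: crate R3, crate R6]
5. Drover goes to the new quay with crate M1.  [the old quay: crate K1, crate K6, crate M3, crate R7 | the new quay: crate M1, crate R3, crate R6]
6. Drover goes back to the old quay alone.  [the old quay: crate K1, crate K6, crate M3, crate R7 | the new quay: crate M1, crate R3, crate R6]
7. Drover goes to the new quay with crate K6.  [the old quay: crate K1, crate M3, crate R7 | the new quay: crate K6, crate M1, crate R3, crate R6]
8. Drover goes back to the old quay alone.  [the old quay: crate K1, crate M3, crate R7 | the new quay: crate K6, crate M1, crate R3, crate R6]
9. Drover goes to the new quay with crate R7.  [the old quay: crate K1, crate M3 | the new quay: crate K6, crate M1, crate R3, crate R6, crate R7]
10. Drover goes back to the old quay alone.  [the old quay: crate K1, crate M3 | the new quay: crate K6, crate M1, crate R3, crate R6, crate R7]
11. Drover goes to the new quay with crate K1.  [the old quay: crate M3 | the new quay: crate K1, crate K6, crate M1, crate R3, crate R6, crate R7]
12. Drover goes back to the old quay alone.  [the old quay: crate M3 | the new quay: crate K1, crate K6, crate M1, crate R3, crate R6, crate R7]
13. Drover goes to the new quay with crate M3.  [the old quay: — | the new quay: crate K1, crate K6, crate M1, crate M3, crate R3, crate R6, crate R7]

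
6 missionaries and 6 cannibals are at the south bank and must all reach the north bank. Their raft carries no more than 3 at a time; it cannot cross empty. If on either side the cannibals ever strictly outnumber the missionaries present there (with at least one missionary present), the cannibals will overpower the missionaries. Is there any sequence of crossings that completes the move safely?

No

Following every safe sequence of crossings from the start, the most of the 12 that can be at the north bank as the raft arrives there on crossings 1, 3, 5 is 3, 5, 6 respectively; the best ever achieved is 6 of 12.
From crossing 7 on, no configuration arises that was not already reachable earlier: only 17 distinct safe configurations (who is on which side, and where the raft is) can ever be reached, none of them has everyone across, and every continuation just revisits them. They are: 0 missionaries + 0 cannibals across (raft back at the start); 0 missionaries + 1 cannibal across (raft there); 0 missionaries + 1 cannibal across (raft back at the start); 0 missionaries + 2 cannibals across (raft there); 0 missionaries + 2 cannibals across (raft back at the start); 0 missionaries + 3 cannibals across (raft there); 0 missionaries + 3 cannibals across (raft back at the start); 0 missionaries + 4 cannibals across (raft there); 0 missionaries + 4 cannibals across (raft back at the start); 0 missionaries + 5 cannibals across (raft there); 0 missionaries + 5 cannibals across (raft back at the start); 0 missionaries + 6 cannibals across (raft there); 1 missionary + 1 cannibal across (raft there); 1 missionary + 1 cannibal across (raft back at the start); 2 missionaries + 2 cannibals across (raft there); 2 missionaries + 2 cannibals across (raft back at the start); 3 missionaries + 3 cannibals across (raft there). So no valid plan exists.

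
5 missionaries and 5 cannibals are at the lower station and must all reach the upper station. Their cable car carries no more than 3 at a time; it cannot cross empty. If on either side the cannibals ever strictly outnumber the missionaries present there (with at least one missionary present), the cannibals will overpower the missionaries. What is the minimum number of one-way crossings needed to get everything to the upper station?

Counting alone: each trip to the upper station takes at most 3 across and each return brings at least 1 back, so after t trips out (and t−1 returns) at most 3t − (t−1) of the 10 are across; that first reaches 10 at t = 5, so at least 9 crossings are needed.
The safety rule pushes this higher. Following every safe sequence of crossings, the most of the 10 that can be at the upper station as the cable car arrives there on crossing 9 is 9 — never all 10.
So no plan with fewer than 11 crossings exists, and this one achieves 11:
1. 2 cannibals → the upper station.  (the lower station: 5M 3C; the upper station: 0M 2C)
2. 1 cannibal ← the lower station.  (the lower station: 5M 4C; the upper station: 0M 1C)
3. 3 cannibals → the upper station.  (the lower station: 5M 1C; the upper station: 0M 4C)
4. 1 cannibal ← the lower station.  (the lower station: 5M 2C; the upper station: 0M 3C)
5. 3 missionaries → the upper station.  (the lower station: 2M 2C; the upper station: 3M 3C)
6. 1 missionary and 1 cannibal ← the lower station.  (the lower station: 3M 3C; the upper station: 2M 2C)
7. 3 missionaries → the upper station.  (the lower station: 0M 3C; the upper station: 5M 2C)
8. 1 cannibal ← the lower station.  (the lower station: 0M 4C; the upper station: 5M 1C)
9. 2 cannibals → the upper station.  (the lower station: 0M 2C; the upper station: 5M 3C)
10. 1 cannibal ← the lower station.  (the lower station: 0M 3C; the upper station: 5M 2C)
11. 3 cannibals → the upper station.  (the lower station: 0M 0C; the upper station: 5M 5C)

11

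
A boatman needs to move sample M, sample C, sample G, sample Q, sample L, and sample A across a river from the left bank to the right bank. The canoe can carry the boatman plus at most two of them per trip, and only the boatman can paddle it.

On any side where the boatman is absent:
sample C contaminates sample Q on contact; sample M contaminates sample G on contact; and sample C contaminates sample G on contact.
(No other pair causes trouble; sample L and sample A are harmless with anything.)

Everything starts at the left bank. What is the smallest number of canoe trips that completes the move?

5

Counting alone: the boatman can take at most 2 across per trip to the right bank, so moving all 6 needs at least 3 loaded trips out, with a return between consecutive ones — at least 5 crossings.
The plan below uses exactly 5 crossings, so it is optimal:
1. Boatman goes to the right bank with sample C and sample M.  [the left bank: sample A, sample G, sample L, sample Q | the right bank: sample C, sample M]
2. Boatman goes back to the left bank alone.  [the left bank: sample A, sample G, sample L, sample Q | the right bank: sample C, sample M]
3. Boatman goes to the right bank with sample A and sample L.  [the left bank: sample G, sample Q | the right bank: sample A, sample C, sample L, sample M]
4. Boatman goes back to the left bank alone.  [the left bank: sample G, sample Q | the right bank: sample A, sample C, sample L, sample M]
5. Boatman goes to the right bank with sample G and sample Q.  [the left bank: — | the right bank: sample A, sample C, sample G, sample L, sample M, sample Q]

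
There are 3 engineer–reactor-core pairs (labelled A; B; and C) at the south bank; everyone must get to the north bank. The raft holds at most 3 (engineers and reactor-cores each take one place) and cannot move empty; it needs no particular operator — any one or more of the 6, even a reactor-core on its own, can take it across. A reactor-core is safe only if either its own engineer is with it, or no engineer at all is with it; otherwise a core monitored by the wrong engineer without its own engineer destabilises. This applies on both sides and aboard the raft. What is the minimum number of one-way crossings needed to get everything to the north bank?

5

Counting alone: each trip to the north bank takes at most 3 across and each return brings at least 1 back, so after t trips out (and t−1 returns) at most 3t − (t−1) of the 6 are across; that first reaches 6 at t = 3, so at least 5 crossings are needed.
The plan below uses exactly 5 crossings, so it is optimal:
1. engineer A and reactor-core A cross → the north bank.
2. engineer A crosses ← the south bank.
3. engineer A, engineer B, and engineer C cross → the north bank.
4. reactor-core A crosses ← the south bank.
5. reactor-core A, reactor-core B, and reactor-core C cross → the north bank.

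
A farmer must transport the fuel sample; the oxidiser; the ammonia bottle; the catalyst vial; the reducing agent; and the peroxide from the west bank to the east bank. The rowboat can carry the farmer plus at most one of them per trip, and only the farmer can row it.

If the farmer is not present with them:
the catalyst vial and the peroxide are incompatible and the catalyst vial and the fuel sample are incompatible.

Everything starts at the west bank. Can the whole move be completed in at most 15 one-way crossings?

Yes

Yes — this plan uses 13 crossings (≤ 15):
1. Farmer goes to the east bank with the catalyst vial.  [the west bank: the ammonia bottle, the fuel sample, the oxidiser, the peroxide, the reducing agent | the east bank: the catalyst vial]
2. Farmer goes back to the west bank alone.  [the west bank: the ammonia bottle, the fuel sample, the oxidiser, the peroxide, the reducing agent | the east bank: the catalyst vial]
3. Farmer goes to the east bank with the fuel sample.  [the west bank: the ammonia bottle, the oxidiser, the peroxide, the reducing agent | the east bank: the catalyst vial, the fuel sample]
4. Farmer goes back to the west bank with the catalyst vial.  [the west bank: the ammonia bottle, the catalyst vial, the oxidiser, the peroxide, the reducing agent | the east bank: the fuel sample]
5. Farmer goes to the east bank with the peroxide.  [the west bank: the ammonia bottle, the catalyst vial, the oxidiser, the reducing agent | the east bank: the fuel sample, the peroxide]
6. Farmer goes back to the west bank alone.  [the west bank: the ammonia bottle, the catalyst vial, the oxidiser, the reducing agent | the east bank: the fuel sample, the peroxide]
7. Farmer goes to the east bank with the oxidiser.  [the west bank: the ammonia bottle, the catalyst vial, the reducing agent | the east bank: the fuel sample, the oxidiser, the peroxide]
8. Farmer goes back to the west bank alone.  [the west bank: the ammonia bottle, the catalyst vial, the reducing agent | the east bank: the fuel sample, the oxidiser, the peroxide]
9. Farmer goes to the east bank with the ammonia bottle.  [the west bank: the catalyst vial, the reducing agent | the east bank: the ammonia bottle, the fuel sample, the oxidiser, the peroxide]
10. Farmer goes back to the west bank alone.  [the west bank: the catalyst vial, the reducing agent | the east bank: the ammonia bottle, the fuel sample, the oxidiser, the peroxide]
11. Farmer goes to the east bank with the reducing agent.  [the west bank: the catalyst vial | the east bank: the ammonia bottle, the fuel sample, the oxidiser, the peroxide, the reducing agent]
12. Farmer goes back to the west bank alone.  [the west bank: the catalyst vial | the east bank: the ammonia bottle, the fuel sample, the oxidiser, the peroxide, the reducing agent]
13. Farmer goes to the east bank with the catalyst vial.  [the west bank: — | the east bank: the ammonia bottle, the catalyst vial, the fuel sample, the oxidiser, the peroxide, the reducing agent]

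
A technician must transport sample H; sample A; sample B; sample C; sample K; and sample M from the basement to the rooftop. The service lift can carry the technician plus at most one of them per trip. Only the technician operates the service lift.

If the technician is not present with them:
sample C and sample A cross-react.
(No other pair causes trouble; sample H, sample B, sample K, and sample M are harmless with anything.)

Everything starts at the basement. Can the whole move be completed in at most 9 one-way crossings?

Counting alone: the technician can take at most 1 across per trip to the rooftop, so moving all 6 needs at least 6 loaded trips out, with a return between consecutive ones — at least 11 crossings.
Since 9 < 11, 9 crossings cannot be enough. (The shortest complete plan in fact takes 11:)
1. Technician goes to the rooftop with sample A.
2. Technician goes back to the basement alone.
3. Technician goes to the rooftop with sample H.
4. Technician goes back to the basement alone.
5. Technician goes to the rooftop with sample B.
6. Technician goes back to the basement alone.
7. Technician goes to the rooftop with sample K.
8. Technician goes back to the basement alone.
9. Technician goes to the rooftop with sample M.
10. Technician goes back to the basement alone.
11. Technician goes to the rooftop with sample C.

No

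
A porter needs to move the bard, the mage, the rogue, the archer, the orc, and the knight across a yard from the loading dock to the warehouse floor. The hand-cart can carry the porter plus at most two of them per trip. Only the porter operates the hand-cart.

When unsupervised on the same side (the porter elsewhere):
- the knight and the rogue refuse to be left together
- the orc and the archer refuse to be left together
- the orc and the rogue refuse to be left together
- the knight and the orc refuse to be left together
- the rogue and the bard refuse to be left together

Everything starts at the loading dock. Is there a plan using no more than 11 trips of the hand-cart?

Yes — this plan uses 9 crossings (≤ 11):
1. Porter goes to the warehouse floor with the orc and the rogue.
2. Porter goes back to the loading dock with the rogue.
3. Porter goes to the warehouse floor with the bard and the rogue.
4. Porter goes back to the loading dock with the rogue.
5. Porter goes to the warehouse floor with the mage and the rogue.
6. Porter goes back to the loading dock with the rogue.
7. Porter goes to the warehouse floor with the archer and the knight.
8. Porter goes back to the loading dock with the orc.
9. Porter goes to the warehouse floor with the orc and the rogue.

Yes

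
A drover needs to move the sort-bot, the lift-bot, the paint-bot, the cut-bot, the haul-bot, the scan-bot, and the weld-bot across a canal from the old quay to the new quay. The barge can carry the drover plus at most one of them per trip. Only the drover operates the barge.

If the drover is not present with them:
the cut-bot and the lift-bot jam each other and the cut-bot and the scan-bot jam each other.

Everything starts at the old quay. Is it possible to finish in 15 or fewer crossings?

Yes

Yes — this plan uses 15 crossings (≤ 15):
1. Drover goes to the new quay with the cut-bot.
2. Drover goes back to the old quay alone.
3. Drover goes to the new quay with the sort-bot.
4. Drover goes back to the old quay alone.
5. Drover goes to the new quay with the lift-bot.
6. Drover goes back to the old quay with the cut-bot.
7. Drover goes to the new quay with the scan-bot.
8. Drover goes back to the old quay alone.
9. Drover goes to the new quay with the paint-bot.
10. Drover goes back to the old quay alone.
11. Drover goes to the new quay with the haul-bot.
12. Drover goes back to the old quay alone.
13. Drover goes to the new quay with the weld-bot.
14. Drover goes back to the old quay alone.
15. Drover goes to the new quay with the cut-bot.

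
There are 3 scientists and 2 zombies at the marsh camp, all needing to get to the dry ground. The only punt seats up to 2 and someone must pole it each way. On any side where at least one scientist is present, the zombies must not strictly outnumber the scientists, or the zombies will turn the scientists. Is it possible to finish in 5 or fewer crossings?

Counting alone: each trip to the dry ground takes at most 2 across and each return brings at least 1 back, so after t trips out (and t−1 returns) at most 2t − (t−1) of the 5 are across; that first reaches 5 at t = 4, so at least 7 crossings are needed.
Since 5 < 7, 5 crossings cannot be enough. (The shortest complete plan in fact takes 7:)
1. 2 zombies → the dry ground.  (the marsh camp: 3S 0Z; the dry ground: 0S 2Z)
2. 1 zombie ← the marsh camp.  (the marsh camp: 3S 1Z; the dry ground: 0S 1Z)
3. 2 scientists → the dry ground.  (the marsh camp: 1S 1Z; the dry ground: 2S 1Z)
4. 1 scientist ← the marsh camp.  (the marsh camp: 2S 1Z; the dry ground: 1S 1Z)
5. 1 scientist and 1 zombie → the dry ground.  (the marsh camp: 1S 0Z; the dry ground: 2S 2Z)
6. 1 zombie ← the marsh camp.  (the marsh camp: 1S 1Z; the dry ground: 2S 1Z)
7. 1 scientist and 1 zombie → the dry ground.  (the marsh camp: 0S 0Z; the dry ground: 3S 2Z)

No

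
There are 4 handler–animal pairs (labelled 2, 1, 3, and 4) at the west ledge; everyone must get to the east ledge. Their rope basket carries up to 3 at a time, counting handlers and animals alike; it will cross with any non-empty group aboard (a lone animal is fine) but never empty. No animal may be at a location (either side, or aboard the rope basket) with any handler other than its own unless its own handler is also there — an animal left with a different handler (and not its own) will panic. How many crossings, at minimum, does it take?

9

Counting alone: each trip to the east ledge takes at most 3 across and each return brings at least 1 back, so after t trips out (and t−1 returns) at most 3t − (t−1) of the 8 are across; that first reaches 8 at t = 4, so at least 7 crossings are needed.
The safety rule pushes this higher. Following every safe sequence of crossings, the most of the 8 that can be at the east ledge as the rope basket arrives there on crossing 7 is 7 — never all 8.
So no plan with fewer than 9 crossings exists, and this one achieves 9:
1. animal 2 and handler 2 cross → the east ledge.
2. handler 2 crosses ← the west ledge.
3. animal 1, handler 1, and handler 2 cross → the east ledge.
4. animal 2 and handler 2 cross ← the west ledge.
5. handler 2, handler 3, and handler 4 cross → the east ledge.
6. animal 1 crosses ← the west ledge.
7. animal 1 and animal 2 cross → the east ledge.
8. animal 2 crosses ← the west ledge.
9. animal 2, animal 3, and animal 4 cross → the east ledge.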